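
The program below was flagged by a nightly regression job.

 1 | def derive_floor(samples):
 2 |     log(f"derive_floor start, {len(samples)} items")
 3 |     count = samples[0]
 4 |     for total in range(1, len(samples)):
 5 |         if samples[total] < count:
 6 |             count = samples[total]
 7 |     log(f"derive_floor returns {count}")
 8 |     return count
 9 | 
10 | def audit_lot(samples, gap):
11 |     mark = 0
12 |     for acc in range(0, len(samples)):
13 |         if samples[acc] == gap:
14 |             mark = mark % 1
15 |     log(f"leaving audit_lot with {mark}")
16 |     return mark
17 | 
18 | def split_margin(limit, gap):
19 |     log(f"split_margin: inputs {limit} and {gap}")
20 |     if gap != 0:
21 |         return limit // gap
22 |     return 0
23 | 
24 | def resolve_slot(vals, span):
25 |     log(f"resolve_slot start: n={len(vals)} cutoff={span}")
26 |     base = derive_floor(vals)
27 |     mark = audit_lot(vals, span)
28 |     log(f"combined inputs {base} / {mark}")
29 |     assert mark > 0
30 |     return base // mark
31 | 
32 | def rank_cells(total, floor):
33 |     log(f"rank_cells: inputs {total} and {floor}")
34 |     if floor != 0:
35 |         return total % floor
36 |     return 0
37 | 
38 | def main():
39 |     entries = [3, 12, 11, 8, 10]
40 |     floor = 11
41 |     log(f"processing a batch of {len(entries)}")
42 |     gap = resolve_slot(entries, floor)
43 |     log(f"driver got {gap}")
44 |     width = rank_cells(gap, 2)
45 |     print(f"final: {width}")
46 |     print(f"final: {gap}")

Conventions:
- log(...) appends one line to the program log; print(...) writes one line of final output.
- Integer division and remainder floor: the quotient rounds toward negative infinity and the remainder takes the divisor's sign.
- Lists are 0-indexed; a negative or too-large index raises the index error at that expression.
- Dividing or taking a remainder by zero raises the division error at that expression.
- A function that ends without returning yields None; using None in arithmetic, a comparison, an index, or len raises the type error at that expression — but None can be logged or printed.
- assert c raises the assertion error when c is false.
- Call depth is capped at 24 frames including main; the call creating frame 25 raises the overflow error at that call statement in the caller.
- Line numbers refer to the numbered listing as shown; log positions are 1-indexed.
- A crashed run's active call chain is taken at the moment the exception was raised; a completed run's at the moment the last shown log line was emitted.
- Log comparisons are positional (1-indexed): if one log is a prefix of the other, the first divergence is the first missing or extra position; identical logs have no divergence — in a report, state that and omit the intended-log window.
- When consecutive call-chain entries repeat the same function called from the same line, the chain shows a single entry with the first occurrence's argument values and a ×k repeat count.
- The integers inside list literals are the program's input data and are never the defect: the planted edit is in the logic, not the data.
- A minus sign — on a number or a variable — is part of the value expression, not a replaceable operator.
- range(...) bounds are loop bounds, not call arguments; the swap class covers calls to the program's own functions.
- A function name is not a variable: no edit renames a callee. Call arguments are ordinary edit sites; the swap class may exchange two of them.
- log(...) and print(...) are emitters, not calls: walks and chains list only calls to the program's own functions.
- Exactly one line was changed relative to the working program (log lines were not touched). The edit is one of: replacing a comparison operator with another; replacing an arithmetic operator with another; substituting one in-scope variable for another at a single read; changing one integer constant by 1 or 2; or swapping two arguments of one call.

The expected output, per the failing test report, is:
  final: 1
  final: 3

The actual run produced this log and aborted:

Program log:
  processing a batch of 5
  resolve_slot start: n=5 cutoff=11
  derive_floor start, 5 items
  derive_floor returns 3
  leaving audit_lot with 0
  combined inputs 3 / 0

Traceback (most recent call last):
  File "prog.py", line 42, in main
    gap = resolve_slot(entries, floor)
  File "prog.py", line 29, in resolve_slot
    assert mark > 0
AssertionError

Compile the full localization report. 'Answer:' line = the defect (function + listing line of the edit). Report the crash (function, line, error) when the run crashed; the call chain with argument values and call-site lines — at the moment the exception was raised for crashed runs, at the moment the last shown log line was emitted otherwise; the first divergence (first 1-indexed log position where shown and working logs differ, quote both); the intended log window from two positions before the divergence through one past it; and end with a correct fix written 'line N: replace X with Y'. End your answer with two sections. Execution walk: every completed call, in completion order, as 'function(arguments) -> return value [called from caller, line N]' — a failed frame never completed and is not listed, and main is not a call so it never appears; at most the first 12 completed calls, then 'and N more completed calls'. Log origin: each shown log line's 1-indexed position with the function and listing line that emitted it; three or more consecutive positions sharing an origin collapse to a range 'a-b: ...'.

Answer: the defect is in audit_lot at line 14.
Key observation: Log line 5 is where behavior first shows: 'leaving audit_lot with 0' appears instead of 'leaving audit_lot with 1'.
Crash: resolve_slot, line 29, AssertionError.
Call chain: main -> resolve_slot([3, 12, 11, 8, 10], 11) (called at line 42).
First divergence: position 5; shown 'leaving audit_lot with 0' vs intended 'leaving audit_lot with 1'.
Intended log window:
  3: derive_floor start, 5 items
  4: derive_floor returns 3
  5: leaving audit_lot with 1
  6: combined inputs 3 / 1
Execution walk:
  derive_floor([3, 12, 11, 8, 10]) -> 3  [called from resolve_slot, line 26]
  audit_lot([3, 12, 11, 8, 10], 11) -> 0  [called from resolve_slot, line 27]
Log line origins:
  1: emitted by main (line 41)
  2: emitted by resolve_slot (line 25)
  3: emitted by derive_floor (line 2)
  4: emitted by derive_floor (line 7)
  5: emitted by audit_lot (line 15)
  6: emitted by resolve_slot (line 28)
A correct fix: line 14: replace `%` with `+`.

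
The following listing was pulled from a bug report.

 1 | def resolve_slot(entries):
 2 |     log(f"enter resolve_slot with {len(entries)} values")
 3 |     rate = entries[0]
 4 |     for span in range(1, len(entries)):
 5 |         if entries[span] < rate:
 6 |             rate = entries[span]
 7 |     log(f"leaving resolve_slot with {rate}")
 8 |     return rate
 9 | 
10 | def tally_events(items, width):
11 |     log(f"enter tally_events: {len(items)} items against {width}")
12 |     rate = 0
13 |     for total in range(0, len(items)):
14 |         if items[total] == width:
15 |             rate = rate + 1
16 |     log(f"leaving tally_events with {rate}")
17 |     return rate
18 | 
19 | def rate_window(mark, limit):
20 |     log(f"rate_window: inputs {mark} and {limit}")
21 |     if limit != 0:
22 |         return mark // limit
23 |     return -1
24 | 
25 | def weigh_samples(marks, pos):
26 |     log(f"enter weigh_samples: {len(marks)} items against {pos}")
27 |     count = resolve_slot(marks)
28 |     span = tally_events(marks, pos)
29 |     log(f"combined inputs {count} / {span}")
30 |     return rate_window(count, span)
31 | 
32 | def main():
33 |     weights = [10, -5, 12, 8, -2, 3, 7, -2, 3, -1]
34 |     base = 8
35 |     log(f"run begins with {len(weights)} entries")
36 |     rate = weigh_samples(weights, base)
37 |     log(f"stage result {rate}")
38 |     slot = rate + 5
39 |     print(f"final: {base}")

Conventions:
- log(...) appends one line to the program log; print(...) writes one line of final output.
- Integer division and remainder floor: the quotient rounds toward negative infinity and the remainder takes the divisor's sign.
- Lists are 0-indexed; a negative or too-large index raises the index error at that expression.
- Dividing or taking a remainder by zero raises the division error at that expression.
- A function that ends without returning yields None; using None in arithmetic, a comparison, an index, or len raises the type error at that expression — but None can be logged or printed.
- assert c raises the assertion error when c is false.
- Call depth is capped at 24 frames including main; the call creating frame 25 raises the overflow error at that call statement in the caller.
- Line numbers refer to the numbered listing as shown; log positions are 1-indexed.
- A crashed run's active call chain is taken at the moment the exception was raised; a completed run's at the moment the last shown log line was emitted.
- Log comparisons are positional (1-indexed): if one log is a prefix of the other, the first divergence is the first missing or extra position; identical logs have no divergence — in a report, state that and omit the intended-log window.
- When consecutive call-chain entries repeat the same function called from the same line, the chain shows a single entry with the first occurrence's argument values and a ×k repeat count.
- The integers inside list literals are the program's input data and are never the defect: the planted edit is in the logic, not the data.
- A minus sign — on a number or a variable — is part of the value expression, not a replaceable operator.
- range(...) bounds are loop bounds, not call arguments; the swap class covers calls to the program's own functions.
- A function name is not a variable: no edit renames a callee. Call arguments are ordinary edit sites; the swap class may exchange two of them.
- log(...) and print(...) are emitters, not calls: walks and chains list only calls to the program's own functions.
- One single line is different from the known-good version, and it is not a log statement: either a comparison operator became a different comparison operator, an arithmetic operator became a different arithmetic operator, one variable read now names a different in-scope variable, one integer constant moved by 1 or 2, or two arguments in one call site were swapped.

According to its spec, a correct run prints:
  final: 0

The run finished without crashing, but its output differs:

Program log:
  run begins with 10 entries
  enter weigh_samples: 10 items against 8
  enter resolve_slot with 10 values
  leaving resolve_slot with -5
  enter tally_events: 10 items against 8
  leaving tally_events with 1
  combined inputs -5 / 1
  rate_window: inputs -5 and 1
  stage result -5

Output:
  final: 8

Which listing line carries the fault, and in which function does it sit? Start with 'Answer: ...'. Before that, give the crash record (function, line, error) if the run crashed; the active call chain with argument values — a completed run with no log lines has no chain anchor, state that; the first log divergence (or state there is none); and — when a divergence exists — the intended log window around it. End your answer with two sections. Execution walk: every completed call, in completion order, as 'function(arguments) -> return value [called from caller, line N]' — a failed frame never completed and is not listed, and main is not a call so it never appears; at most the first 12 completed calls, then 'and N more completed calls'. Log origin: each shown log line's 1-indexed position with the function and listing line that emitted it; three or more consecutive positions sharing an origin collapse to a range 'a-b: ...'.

Answer: the defect is in main at line 39.
Core observation: Nothing in the log betrays the bug — only the output does.
Call chain: main.
First divergence: none — the logs agree in full.
Execution walk:
  resolve_slot([10, -5, 12, 8, -2, 3, 7, -2, 3, -1]) -> -5  [called from weigh_samples, line 27]
  tally_events([10, -5, 12, 8, -2, 3, 7, -2, 3, -1], 8) -> 1  [called from weigh_samples, line 28]
  rate_window(-5, 1) -> -5  [called from weigh_samples, line 30]
  weigh_samples([10, -5, 12, 8, -2, 3, 7, -2, 3, -1], 8) -> -5  [called from main, line 36]
Origin of each log line:
  1: logged in main at line 35
  2: logged in weigh_samples at line 26
  3: logged in resolve_slot at line 2
  4: logged in resolve_slot at line 7
  5: logged in tally_events at line 11
  6: logged in tally_events at line 16
  7: logged in weigh_samples at line 29
  8: logged in rate_window at line 20
  9: logged in main at line 37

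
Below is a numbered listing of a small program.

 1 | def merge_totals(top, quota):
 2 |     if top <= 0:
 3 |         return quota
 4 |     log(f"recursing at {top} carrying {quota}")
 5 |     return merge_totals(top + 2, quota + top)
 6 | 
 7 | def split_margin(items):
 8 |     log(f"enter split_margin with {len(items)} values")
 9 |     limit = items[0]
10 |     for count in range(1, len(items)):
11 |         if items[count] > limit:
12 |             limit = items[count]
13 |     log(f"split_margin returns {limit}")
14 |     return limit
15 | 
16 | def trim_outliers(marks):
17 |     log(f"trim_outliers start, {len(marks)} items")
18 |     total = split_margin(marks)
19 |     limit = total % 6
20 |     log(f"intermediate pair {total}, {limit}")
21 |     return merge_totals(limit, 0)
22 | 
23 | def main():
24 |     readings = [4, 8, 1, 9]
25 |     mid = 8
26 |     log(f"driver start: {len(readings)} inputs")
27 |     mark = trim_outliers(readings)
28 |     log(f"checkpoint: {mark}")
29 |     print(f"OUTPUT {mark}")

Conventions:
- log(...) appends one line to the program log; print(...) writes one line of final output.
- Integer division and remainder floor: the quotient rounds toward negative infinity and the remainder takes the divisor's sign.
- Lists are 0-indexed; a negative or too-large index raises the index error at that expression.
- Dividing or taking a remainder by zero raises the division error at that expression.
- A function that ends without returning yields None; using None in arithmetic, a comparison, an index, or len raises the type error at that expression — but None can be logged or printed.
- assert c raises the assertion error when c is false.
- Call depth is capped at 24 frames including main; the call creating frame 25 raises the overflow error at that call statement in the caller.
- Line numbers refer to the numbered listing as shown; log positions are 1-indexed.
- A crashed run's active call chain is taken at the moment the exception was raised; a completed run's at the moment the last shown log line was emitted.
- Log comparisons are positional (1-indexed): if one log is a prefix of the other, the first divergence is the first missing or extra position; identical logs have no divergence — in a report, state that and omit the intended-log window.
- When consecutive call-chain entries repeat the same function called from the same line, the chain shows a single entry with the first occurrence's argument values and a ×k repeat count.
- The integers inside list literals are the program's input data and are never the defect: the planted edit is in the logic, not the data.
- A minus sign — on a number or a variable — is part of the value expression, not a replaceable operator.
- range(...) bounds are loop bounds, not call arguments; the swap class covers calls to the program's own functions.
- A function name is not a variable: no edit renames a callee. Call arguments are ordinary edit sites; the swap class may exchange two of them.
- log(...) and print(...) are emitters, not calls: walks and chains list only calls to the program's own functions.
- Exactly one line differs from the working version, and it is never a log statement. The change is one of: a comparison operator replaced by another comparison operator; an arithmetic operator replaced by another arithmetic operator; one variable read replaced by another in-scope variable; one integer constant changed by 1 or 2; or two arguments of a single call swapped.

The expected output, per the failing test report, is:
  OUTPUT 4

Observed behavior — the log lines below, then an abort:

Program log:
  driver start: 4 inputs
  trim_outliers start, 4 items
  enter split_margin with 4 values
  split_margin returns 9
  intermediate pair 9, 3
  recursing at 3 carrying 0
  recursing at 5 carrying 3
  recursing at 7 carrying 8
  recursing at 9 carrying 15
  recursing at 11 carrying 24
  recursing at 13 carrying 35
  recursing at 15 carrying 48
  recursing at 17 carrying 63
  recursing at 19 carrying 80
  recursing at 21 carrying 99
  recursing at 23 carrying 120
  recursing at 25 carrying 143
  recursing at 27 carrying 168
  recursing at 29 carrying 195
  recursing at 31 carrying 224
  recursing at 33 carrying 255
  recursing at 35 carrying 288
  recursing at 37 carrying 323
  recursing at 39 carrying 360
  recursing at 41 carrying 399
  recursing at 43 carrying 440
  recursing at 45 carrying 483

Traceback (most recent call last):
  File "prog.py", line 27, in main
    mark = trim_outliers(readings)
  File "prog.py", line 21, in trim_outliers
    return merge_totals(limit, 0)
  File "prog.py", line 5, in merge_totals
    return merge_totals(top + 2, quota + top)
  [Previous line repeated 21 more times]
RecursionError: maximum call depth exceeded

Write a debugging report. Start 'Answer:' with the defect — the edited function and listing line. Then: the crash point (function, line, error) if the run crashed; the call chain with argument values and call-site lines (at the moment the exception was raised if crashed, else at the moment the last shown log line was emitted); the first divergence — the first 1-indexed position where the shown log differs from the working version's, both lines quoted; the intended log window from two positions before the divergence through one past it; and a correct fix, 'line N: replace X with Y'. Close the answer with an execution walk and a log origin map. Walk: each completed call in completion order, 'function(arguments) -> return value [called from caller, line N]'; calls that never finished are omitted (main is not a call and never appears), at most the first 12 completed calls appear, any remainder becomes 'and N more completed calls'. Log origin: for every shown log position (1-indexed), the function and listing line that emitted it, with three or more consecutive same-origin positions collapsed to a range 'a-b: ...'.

Answer: the defect is in merge_totals at line 5.
Key observation: Everything matches until log position 7, which reads 'recursing at 5 carrying 3' in place of 'recursing at 1 carrying 3'.
Crash: merge_totals, line 5, RecursionError.
Call chain: main -> trim_outliers([4, 8, 1, 9]) (called at line 27) -> merge_totals(3, 0) (called at line 21) -> merge_totals(5, 3) (called at line 5) ×21.
First divergence: position 7 — shown 'recursing at 5 carrying 3', intended 'recursing at 1 carrying 3'.
Intended log window:
  5: intermediate pair 9, 3
  6: recursing at 3 carrying 0
  7: recursing at 1 carrying 3
  8: checkpoint: 4
Execution walk:
  split_margin([4, 8, 1, 9]) -> 9  [called from trim_outliers, line 18]
Log origins:
  1: emitted by main (line 26)
  2: emitted by trim_outliers (line 17)
  3: emitted by split_margin (line 8)
  4: emitted by split_margin (line 13)
  5: emitted by trim_outliers (line 20)
  6-27: emitted by merge_totals (line 4)
A correct fix: line 5: replace `top + 2` with `top - 2`.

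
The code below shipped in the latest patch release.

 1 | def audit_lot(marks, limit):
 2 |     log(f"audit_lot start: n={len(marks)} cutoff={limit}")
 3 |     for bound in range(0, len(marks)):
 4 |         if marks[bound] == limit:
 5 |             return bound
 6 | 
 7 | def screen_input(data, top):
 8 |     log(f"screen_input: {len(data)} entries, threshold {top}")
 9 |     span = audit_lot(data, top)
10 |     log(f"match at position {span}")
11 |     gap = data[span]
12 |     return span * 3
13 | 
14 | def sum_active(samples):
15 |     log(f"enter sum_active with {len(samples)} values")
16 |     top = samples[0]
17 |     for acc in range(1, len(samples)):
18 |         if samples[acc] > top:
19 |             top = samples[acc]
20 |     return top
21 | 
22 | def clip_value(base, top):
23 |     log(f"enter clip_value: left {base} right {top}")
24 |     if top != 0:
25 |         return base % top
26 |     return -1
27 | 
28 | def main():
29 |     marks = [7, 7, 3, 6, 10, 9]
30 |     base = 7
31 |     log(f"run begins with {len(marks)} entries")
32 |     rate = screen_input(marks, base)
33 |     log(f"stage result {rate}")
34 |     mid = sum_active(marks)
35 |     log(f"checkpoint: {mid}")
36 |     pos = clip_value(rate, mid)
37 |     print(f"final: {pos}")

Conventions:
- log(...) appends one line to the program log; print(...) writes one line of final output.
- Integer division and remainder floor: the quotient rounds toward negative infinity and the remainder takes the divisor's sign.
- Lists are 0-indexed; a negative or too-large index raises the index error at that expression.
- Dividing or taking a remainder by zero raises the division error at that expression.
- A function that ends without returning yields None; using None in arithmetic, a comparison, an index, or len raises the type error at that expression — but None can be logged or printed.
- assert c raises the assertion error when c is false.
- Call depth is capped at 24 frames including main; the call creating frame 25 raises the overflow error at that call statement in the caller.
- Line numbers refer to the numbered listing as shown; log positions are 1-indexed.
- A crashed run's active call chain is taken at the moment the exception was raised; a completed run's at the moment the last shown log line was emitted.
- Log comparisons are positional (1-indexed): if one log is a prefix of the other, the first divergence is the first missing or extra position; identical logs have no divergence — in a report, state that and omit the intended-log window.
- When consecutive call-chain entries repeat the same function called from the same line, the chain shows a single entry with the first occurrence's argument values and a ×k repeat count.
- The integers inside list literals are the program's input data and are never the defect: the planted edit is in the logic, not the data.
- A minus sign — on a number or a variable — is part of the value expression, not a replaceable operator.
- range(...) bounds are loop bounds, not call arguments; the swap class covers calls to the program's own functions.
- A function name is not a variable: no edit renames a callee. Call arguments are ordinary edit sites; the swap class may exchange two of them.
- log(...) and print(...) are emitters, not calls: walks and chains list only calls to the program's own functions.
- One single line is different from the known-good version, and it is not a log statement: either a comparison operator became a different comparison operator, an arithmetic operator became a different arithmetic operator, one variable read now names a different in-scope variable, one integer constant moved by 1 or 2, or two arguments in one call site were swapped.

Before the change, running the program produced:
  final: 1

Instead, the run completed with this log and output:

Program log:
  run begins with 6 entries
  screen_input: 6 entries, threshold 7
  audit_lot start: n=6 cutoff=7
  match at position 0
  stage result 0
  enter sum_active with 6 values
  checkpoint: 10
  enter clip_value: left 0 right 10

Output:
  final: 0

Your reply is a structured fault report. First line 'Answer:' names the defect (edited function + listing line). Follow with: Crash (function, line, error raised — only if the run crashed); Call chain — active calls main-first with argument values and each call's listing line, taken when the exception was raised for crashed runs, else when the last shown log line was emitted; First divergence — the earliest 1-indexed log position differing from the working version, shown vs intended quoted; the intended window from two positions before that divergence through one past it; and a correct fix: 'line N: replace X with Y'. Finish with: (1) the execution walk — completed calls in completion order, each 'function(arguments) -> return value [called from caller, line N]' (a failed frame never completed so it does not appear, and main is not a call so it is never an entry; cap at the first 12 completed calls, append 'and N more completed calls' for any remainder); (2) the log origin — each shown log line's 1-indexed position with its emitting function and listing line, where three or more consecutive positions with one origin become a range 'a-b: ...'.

Answer: the defect is in screen_input at line 12.
Key observation: Position 5 is the first bad log line: 'stage result 0' should read 'stage result 21'.
Call chain: main -> clip_value(0, 10) (called at line 36).
First divergence: position 5; shown 'stage result 0' vs intended 'stage result 21'.
Intended log window:
  3: audit_lot start: n=6 cutoff=7
  4: match at position 0
  5: stage result 21
  6: enter sum_active with 6 values
Execution walk:
  audit_lot([7, 7, 3, 6, 10, 9], 7) -> 0  [called from screen_input, line 9]
  screen_input([7, 7, 3, 6, 10, 9], 7) -> 0  [called from main, line 32]
  sum_active([7, 7, 3, 6, 10, 9]) -> 10  [called from main, line 34]
  clip_value(0, 10) -> 0  [called from main, line 36]
Log origin:
  1: emitted by main (line 31)
  2: emitted by screen_input (line 8)
  3: emitted by audit_lot (line 2)
  4: emitted by screen_input (line 10)
  5: emitted by main (line 33)
  6: emitted by sum_active (line 15)
  7: emitted by main (line 35)
  8: emitted by clip_value (line 23)
A correct fix: line 12: replace `span` with `gap`.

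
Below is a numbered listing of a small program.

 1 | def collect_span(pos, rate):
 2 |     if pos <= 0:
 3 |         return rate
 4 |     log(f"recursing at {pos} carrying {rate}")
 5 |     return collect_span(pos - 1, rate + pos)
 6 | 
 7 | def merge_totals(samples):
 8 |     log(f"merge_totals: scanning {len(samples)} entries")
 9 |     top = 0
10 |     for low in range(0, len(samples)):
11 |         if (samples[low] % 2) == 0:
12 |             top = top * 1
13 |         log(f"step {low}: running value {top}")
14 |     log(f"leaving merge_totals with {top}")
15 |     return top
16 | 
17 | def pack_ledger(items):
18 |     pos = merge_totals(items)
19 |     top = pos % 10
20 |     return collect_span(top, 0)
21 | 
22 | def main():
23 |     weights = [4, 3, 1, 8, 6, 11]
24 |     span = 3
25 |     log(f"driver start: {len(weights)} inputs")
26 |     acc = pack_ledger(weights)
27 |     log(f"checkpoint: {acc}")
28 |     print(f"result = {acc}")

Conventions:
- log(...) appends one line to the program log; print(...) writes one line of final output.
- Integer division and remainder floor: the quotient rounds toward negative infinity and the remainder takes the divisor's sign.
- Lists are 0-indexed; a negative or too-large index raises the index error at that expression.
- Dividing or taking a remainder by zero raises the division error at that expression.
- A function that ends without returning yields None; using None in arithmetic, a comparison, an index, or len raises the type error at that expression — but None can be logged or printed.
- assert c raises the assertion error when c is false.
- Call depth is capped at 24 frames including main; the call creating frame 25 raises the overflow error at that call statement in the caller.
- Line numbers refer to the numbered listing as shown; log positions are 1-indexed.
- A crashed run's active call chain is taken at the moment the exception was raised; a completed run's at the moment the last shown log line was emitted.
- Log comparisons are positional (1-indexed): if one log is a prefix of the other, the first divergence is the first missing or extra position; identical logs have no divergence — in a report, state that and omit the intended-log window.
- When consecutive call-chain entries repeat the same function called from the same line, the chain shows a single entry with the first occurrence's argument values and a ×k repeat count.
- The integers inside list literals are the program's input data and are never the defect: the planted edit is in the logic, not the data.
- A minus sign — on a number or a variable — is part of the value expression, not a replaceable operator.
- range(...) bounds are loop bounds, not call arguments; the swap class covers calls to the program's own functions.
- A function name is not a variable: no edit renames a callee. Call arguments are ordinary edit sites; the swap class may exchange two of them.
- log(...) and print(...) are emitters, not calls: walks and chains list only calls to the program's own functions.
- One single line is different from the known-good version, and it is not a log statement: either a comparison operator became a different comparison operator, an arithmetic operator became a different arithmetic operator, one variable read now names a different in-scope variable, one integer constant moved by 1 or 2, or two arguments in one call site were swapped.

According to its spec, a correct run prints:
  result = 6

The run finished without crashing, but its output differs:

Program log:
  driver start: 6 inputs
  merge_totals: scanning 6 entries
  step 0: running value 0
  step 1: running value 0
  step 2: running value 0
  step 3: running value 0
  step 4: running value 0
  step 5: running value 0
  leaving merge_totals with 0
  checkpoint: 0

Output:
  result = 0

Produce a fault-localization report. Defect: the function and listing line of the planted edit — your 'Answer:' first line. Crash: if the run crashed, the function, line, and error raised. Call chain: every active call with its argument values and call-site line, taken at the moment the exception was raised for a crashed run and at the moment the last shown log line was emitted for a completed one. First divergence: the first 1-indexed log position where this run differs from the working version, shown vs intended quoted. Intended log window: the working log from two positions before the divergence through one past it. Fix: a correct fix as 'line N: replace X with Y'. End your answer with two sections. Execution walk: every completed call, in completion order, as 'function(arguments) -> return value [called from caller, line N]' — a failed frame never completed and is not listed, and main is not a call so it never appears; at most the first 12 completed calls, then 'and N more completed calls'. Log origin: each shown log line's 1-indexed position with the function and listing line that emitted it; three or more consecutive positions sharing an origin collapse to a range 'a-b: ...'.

Answer: the defect is in merge_totals at line 12.
Core observation: Position 3 is the first bad log line: 'step 0: running value 0' should read 'step 0: running value 1'.
Call chain: main.
First divergence: position 3; shown 'step 0: running value 0' vs intended 'step 0: running value 1'.
Intended log window:
  1: driver start: 6 inputs
  2: merge_totals: scanning 6 entries
  3: step 0: running value 1
  4: step 1: running value 1
Execution walk:
  merge_totals([4, 3, 1, 8, 6, 11]) -> 0  [called from pack_ledger, line 18]
  collect_span(0, 0) -> 0  [called from pack_ledger, line 20]
  pack_ledger([4, 3, 1, 8, 6, 11]) -> 0  [called from main, line 26]
Log origins:
  1 — main, line 25
  2 — merge_totals, line 8
  3-8 — merge_totals, line 13
  9 — merge_totals, line 14
  10 — main, line 27
A correct fix: line 12: replace `*` with `+`.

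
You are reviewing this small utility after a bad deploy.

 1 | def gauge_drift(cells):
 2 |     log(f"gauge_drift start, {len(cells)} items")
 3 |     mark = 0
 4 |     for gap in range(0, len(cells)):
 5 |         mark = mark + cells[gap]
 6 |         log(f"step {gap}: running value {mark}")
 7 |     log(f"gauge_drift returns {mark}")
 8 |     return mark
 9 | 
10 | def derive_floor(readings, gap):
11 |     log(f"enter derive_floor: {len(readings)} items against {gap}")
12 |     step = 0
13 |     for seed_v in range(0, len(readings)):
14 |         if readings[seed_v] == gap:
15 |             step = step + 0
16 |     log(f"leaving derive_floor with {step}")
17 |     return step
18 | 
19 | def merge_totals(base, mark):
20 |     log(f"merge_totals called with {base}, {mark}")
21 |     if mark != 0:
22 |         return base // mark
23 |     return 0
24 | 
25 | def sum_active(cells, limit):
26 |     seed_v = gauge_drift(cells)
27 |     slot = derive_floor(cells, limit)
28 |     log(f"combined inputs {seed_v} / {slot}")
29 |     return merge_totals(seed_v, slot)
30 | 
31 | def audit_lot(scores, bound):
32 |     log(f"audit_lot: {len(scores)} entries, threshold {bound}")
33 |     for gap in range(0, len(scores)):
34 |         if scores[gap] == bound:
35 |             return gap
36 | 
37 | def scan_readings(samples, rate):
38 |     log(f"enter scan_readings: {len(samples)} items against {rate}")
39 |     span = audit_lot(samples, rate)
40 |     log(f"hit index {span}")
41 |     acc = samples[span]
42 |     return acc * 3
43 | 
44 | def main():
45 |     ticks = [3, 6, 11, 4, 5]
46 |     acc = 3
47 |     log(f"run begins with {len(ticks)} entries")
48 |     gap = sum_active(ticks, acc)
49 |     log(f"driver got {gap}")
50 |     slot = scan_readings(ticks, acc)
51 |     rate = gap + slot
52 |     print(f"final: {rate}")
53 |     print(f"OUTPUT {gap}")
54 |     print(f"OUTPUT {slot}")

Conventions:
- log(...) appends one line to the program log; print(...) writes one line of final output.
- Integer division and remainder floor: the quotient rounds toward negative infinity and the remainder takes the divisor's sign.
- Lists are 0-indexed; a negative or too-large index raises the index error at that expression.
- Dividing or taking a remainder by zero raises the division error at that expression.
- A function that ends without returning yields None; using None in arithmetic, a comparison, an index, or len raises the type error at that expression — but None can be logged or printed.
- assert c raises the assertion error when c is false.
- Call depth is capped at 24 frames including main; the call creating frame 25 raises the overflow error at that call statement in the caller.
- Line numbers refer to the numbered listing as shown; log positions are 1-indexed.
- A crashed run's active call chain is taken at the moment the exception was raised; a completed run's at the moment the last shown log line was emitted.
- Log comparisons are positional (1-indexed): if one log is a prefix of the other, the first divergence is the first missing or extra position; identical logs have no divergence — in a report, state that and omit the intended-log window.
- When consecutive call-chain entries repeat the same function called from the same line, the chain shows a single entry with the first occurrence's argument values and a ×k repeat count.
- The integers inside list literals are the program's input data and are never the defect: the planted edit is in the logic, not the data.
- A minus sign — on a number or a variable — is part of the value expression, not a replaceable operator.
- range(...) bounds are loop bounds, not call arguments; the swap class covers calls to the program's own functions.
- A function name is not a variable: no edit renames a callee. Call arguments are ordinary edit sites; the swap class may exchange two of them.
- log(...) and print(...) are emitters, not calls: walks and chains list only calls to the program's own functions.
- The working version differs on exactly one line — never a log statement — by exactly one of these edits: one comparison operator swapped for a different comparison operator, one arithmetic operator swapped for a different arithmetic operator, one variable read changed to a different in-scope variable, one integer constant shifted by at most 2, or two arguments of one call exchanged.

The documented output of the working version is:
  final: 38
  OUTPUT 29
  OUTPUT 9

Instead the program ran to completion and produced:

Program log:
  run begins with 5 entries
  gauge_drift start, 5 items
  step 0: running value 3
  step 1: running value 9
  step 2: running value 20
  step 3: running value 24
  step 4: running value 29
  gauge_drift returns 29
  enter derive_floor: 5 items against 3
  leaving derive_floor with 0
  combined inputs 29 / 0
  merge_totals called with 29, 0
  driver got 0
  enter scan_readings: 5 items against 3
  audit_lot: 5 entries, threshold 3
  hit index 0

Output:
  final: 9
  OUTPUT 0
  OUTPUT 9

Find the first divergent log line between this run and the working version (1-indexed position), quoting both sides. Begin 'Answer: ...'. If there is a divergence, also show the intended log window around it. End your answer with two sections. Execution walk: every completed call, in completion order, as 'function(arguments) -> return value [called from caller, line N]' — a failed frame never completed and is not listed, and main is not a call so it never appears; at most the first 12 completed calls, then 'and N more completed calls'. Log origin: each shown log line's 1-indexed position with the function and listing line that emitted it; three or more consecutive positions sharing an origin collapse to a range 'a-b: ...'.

Answer: at position 10 the run shows 'leaving derive_floor with 0' where the working version logs 'leaving derive_floor with 1'.
Intended log window:
  8: gauge_drift returns 29
  9: enter derive_floor: 5 items against 3
  10: leaving derive_floor with 1
  11: combined inputs 29 / 1
Execution walk:
  gauge_drift([3, 6, 11, 4, 5]) -> 29  [called from sum_active, line 26]
  derive_floor([3, 6, 11, 4, 5], 3) -> 0  [called from sum_active, line 27]
  merge_totals(29, 0) -> 0  [called from sum_active, line 29]
  sum_active([3, 6, 11, 4, 5], 3) -> 0  [called from main, line 48]
  audit_lot([3, 6, 11, 4, 5], 3) -> 0  [called from scan_readings, line 39]
  scan_readings([3, 6, 11, 4, 5], 3) -> 9  [called from main, line 50]
Log origin:
  1: emitted by main (line 47)
  2: emitted by gauge_drift (line 2)
  3-7: emitted by gauge_drift (line 6)
  8: emitted by gauge_drift (line 7)
  9: emitted by derive_floor (line 11)
  10: emitted by derive_floor (line 16)
  11: emitted by sum_active (line 28)
  12: emitted by merge_totals (line 20)
  13: emitted by main (line 49)
  14: emitted by scan_readings (line 38)
  15: emitted by audit_lot (line 32)
  16: emitted by scan_readings (line 40)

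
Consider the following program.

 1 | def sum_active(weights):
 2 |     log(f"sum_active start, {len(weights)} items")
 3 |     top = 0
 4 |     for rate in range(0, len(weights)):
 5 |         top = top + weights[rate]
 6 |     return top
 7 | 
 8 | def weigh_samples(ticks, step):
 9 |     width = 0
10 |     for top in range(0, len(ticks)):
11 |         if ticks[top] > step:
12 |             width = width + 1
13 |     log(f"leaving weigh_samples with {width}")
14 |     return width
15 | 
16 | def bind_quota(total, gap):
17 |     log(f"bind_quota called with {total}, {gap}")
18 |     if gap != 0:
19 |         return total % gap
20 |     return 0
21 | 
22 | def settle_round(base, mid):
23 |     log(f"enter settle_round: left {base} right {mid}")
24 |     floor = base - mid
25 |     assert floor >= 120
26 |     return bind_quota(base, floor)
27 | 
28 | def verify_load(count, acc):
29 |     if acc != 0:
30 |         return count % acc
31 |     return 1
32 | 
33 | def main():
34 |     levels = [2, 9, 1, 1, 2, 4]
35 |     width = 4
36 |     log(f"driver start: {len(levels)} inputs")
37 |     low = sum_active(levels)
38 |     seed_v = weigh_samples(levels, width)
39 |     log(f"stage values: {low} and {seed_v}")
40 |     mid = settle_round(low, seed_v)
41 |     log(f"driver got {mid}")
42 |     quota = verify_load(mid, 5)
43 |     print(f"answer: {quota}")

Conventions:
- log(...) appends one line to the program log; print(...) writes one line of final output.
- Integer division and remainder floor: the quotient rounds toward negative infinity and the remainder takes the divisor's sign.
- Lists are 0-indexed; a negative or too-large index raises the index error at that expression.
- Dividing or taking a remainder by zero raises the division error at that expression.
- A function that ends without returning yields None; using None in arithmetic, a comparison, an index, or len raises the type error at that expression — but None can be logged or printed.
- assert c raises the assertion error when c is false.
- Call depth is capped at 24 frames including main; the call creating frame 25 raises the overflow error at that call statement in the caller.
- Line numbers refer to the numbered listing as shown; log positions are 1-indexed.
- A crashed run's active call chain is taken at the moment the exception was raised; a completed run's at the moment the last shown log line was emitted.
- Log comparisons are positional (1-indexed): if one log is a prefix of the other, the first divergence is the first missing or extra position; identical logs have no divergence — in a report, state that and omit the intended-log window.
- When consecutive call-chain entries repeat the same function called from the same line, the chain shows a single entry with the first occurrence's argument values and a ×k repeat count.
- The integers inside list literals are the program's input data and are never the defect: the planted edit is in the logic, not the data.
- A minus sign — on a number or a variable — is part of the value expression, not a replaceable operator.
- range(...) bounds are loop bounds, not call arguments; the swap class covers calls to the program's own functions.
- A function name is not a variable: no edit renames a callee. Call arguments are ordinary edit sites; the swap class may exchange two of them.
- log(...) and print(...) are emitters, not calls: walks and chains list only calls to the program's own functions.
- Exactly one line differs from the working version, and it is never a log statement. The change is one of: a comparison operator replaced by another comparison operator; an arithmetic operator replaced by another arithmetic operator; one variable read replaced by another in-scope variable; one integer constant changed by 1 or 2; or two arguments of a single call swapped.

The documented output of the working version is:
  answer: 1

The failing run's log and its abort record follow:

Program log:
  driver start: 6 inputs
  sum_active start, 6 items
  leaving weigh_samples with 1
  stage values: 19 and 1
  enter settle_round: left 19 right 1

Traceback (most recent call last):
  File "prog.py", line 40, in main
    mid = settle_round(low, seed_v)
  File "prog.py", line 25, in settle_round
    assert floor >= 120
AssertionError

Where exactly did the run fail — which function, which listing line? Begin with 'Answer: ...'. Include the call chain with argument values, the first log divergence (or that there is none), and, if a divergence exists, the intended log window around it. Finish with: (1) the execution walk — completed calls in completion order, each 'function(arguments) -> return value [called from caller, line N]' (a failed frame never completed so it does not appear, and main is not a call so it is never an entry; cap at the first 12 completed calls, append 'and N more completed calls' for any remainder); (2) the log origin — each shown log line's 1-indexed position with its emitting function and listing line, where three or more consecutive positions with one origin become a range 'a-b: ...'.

Answer: the error was raised in settle_round, line 25.
Key fact: The faulty run's log stops after 5 lines; the working version's next line would be 'bind_quota called with 19, 18'.
Call chain: main -> settle_round(19, 1) (called at line 40).
First divergence: position 6; the shown log stops at 5 lines while the working version next logs 'bind_quota called with 19, 18'.
Intended log window:
  4: stage values: 19 and 1
  5: enter settle_round: left 19 right 1
  6: bind_quota called with 19, 18
  7: driver got 1
Execution walk:
  sum_active([2, 9, 1, 1, 2, 4]) -> 19  [called from main, line 37]
  weigh_samples([2, 9, 1, 1, 2, 4], 4) -> 1  [called from main, line 38]
Log line origins:
  1: emitted by main (line 36)
  2: emitted by sum_active (line 2)
  3: emitted by weigh_samples (line 13)
  4: emitted by main (line 39)
  5: emitted by settle_round (line 23)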